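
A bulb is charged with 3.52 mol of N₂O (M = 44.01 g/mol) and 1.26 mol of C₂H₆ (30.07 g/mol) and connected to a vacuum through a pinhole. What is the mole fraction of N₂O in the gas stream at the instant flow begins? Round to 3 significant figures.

Each component's effusion rate ∝ (its partial pressure)·(1/√M) ∝ n_i/√M_i.
Mole fraction of N₂O in the effusate = (n_N₂O/√M_N₂O) / (n_N₂O/√M_N₂O + n_C₂H₆/√M_C₂H₆)
= (3.52/√44.01) / (3.52/√44.01 + 1.26/√30.07) = 0.5306/(0.5306 + 0.2298) = 0.698.

0.698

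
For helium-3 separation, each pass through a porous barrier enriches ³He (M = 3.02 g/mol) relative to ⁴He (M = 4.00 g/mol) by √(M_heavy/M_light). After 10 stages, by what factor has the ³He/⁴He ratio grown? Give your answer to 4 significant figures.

4.076

Overall factor = α^10 with α = √(4.00/3.02), i.e. (4.00/3.02)^(10/2).
= 1.32450^5 = 4.076.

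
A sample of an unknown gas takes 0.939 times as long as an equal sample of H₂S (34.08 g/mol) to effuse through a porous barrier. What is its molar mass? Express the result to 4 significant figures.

Since effusion rate ∝ 1/√M, t_X/t_H₂S = √(M_X/M_H₂S).
0.939 = √(M_X/34.08)
M_X = 34.08 × 0.939² = 34.08 × 0.8817 = 30.05 g/mol

30.05 g/mol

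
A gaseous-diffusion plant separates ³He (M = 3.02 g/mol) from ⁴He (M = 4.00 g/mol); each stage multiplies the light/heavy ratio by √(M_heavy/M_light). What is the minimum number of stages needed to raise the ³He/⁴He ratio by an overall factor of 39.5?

With α = √(4.00/3.02) per stage, ln α = ½ ln(1.32450) = 0.1405.
Need α^N ≥ 39.5 ⇒ N ≥ ln(39.5) / ln α = 3.676 / 0.1405 = 26.16.
Minimum whole number of stages: N = 27.

27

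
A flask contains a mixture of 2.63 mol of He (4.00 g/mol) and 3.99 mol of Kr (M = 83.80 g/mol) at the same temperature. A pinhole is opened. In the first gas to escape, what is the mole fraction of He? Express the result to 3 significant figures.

0.751

The effusion rate of species i is ∝ p_i/√M_i ∝ n_i/√M_i.
Mole fraction of He in the effusate = (n_He/√M_He) / (n_He/√M_He + n_Kr/√M_Kr)
= (2.63/√4.00) / (2.63/√4.00 + 3.99/√83.80) = 1.315/(1.315 + 0.4359) = 0.751.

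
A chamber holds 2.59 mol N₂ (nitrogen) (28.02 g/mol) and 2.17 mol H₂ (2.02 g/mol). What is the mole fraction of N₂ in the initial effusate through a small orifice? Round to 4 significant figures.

0.2427

Effusion rate of each component ∝ n_i/√M_i (partial pressure × 1/√M).
Mole fraction of N₂ in the effusate = (n_N₂/√M_N₂) / (n_N₂/√M_N₂ + n_H₂/√M_H₂)
= (2.59/√28.02) / (2.59/√28.02 + 2.17/√2.02) = 0.4893/(0.4893 + 1.527) = 0.2427.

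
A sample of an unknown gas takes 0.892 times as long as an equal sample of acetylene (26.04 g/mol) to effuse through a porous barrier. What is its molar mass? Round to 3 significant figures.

Graham's law gives t_X/t_C₂H₂ = √(M_X/M_C₂H₂).
0.892 = √(M_X/26.04)
M_X = 26.04 × 0.892² = 26.04 × 0.7957 = 20.7 g/mol

20.7 g/mol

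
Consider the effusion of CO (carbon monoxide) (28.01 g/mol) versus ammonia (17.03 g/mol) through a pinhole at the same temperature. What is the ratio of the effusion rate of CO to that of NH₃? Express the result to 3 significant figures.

Using Graham's law: rate_CO/rate_NH₃ = √(M_NH₃/M_CO) = √(17.03/28.01) = √0.6080 = 0.780.

0.780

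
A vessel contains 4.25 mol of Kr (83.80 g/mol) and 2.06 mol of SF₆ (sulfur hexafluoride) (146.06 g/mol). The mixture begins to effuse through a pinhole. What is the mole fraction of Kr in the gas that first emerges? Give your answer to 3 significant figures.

0.731

The effusion rate of species i is ∝ p_i/√M_i ∝ n_i/√M_i.
So x_Kr in the escaping gas = (n_Kr/√M_Kr) / Σ(n_i/√M_i)
= (4.25/√83.80) / (4.25/√83.80 + 2.06/√146.06) = 0.4643/(0.4643 + 0.1705) = 0.731.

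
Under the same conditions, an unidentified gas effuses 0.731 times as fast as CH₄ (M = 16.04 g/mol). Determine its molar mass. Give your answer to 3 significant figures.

30.0 g/mol

By Graham's law, rate_X/rate_CH₄ = √(M_CH₄/M_X).
0.731 = √(16.04/M_X)
M_X = 16.04 / 0.731² = 16.04 / 0.5344 = 30.0 g/mol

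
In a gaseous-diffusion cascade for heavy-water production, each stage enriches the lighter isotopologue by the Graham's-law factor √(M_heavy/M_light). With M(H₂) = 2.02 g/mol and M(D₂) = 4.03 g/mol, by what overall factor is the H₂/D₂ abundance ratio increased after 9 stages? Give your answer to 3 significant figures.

The single-stage factor is √(M_heavy/M_light), so 9 stages give [√(4.03/2.02)]^9 = (4.03/2.02)^(9/2).
= 1.99505^(9/2) = 22.4.

22.4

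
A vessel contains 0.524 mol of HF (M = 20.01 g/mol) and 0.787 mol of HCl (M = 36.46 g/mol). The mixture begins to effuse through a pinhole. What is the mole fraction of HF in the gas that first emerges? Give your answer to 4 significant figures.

0.4733

Effusion rate of each component ∝ n_i/√M_i (partial pressure × 1/√M).
Mole fraction of HF in the effusate = (n_HF/√M_HF) / (n_HF/√M_HF + n_HCl/√M_HCl)
= (0.524/√20.01) / (0.524/√20.01 + 0.787/√36.46) = 0.1171/(0.1171 + 0.1303) = 0.4733.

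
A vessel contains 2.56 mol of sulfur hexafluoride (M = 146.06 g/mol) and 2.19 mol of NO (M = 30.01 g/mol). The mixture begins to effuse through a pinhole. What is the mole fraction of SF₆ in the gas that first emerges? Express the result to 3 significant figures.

0.346

Effusion rate of each component ∝ n_i/√M_i (partial pressure × 1/√M).
Mole fraction of SF₆ in the effusate = (n_SF₆/√M_SF₆) / (n_SF₆/√M_SF₆ + n_NO/√M_NO)
= (2.56/√146.06) / (2.56/√146.06 + 2.19/√30.01) = 0.2118/(0.2118 + 0.3998) = 0.346.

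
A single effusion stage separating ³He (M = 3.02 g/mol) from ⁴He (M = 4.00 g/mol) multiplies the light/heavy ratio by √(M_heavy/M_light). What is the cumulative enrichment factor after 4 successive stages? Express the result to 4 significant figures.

Overall factor = α^4 with α = √(4.00/3.02), i.e. (4.00/3.02)^(4/2).
= 1.32450^2 = 1.754.

1.754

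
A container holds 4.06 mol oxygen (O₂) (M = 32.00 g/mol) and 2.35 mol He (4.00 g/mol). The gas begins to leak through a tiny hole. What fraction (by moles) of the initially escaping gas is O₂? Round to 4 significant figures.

Each component's effusion rate ∝ (its partial pressure)·(1/√M) ∝ n_i/√M_i.
So x_O₂ in the escaping gas = (n_O₂/√M_O₂) / Σ(n_i/√M_i)
= (4.06/√32.00) / (4.06/√32.00 + 2.35/√4.00) = 0.7177/(0.7177 + 1.175) = 0.3792.

0.3792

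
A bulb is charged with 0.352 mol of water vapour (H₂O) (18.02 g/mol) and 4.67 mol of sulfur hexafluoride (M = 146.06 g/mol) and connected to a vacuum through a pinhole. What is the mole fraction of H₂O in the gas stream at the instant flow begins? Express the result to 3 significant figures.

The effusion rate of species i is ∝ p_i/√M_i ∝ n_i/√M_i.
x_H₂O(eff) = (n_H₂O/√M_H₂O) / (n_H₂O/√M_H₂O + n_SF₆/√M_SF₆)
= (0.352/√18.02) / (0.352/√18.02 + 4.67/√146.06) = 0.08292/(0.08292 + 0.3864) = 0.177.

0.177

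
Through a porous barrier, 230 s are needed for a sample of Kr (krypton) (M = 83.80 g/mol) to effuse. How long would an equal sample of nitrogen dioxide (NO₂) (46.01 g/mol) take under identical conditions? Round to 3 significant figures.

By Graham's law, t_NO₂/t_Kr = √(M_NO₂/M_Kr) = √(46.01/83.80) = √0.5490 = 0.7410.
So the time for NO₂ is 230 × 0.7410 = 170 s.

170 s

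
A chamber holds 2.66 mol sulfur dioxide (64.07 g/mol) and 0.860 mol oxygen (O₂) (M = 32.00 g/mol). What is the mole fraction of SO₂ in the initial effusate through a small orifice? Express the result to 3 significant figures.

Rate_i ∝ x_i/√M_i (Graham's law weighted by mole fraction), so the effusate composition follows n_i/√M_i.
So x_SO₂ in the escaping gas = (n_SO₂/√M_SO₂) / Σ(n_i/√M_i)
= (2.66/√64.07) / (2.66/√64.07 + 0.860/√32.00) = 0.3323/(0.3323 + 0.1520) = 0.686.

0.686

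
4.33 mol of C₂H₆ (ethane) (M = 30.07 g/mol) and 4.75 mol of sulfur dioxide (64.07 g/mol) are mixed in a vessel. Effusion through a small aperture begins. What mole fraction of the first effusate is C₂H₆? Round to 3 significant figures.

0.571

Rate_i ∝ x_i/√M_i (Graham's law weighted by mole fraction), so the effusate composition follows n_i/√M_i.
x_C₂H₆(eff) = (n_C₂H₆/√M_C₂H₆) / (n_C₂H₆/√M_C₂H₆ + n_SO₂/√M_SO₂)
= (4.33/√30.07) / (4.33/√30.07 + 4.75/√64.07) = 0.7896/(0.7896 + 0.5934) = 0.571.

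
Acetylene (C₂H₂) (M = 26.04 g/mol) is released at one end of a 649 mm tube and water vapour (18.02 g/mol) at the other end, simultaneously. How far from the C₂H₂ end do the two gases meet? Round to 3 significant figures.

295 mm

In equal time, each gas travels a distance ∝ its rate ∝ 1/√M, so d_C₂H₂/d_H₂O = √(M_H₂O/M_C₂H₂) = √(18.02/26.04) = 0.8319.
With d_C₂H₂ + d_H₂O = 649 mm, d_H₂O = 649/(1 + 0.8319) = 354.3 mm.
d_C₂H₂ = 649 − 354.3 = 295 mm.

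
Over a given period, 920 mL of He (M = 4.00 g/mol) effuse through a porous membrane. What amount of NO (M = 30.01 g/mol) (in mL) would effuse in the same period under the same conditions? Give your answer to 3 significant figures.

336 mL

Since effusion rate ∝ 1/√M, rate_NO/rate_He = √(M_He/M_NO) = √(4.00/30.01) = √0.1333 = 0.3651.
So the volume for NO is 920 × 0.3651 = 336 mL.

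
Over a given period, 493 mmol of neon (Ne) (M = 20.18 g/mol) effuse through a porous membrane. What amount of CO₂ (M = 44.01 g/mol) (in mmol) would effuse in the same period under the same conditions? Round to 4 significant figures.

Since effusion rate ∝ 1/√M, rate_CO₂/rate_Ne = √(M_Ne/M_CO₂) = √(20.18/44.01) = √0.4585 = 0.6772.
So the amount for CO₂ is 493 × 0.6772 = 333.8 mmol.

333.8 mmol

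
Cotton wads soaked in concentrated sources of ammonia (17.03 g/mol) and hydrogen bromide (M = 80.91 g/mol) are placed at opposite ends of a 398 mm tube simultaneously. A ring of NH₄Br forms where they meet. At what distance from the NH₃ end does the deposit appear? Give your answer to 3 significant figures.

273 mm

The fronts meet when d_NH₃ + d_HBr = L with d_NH₃/d_HBr = √(M_HBr/M_NH₃) (Graham's law). Here √(M_HBr/M_NH₃) = √(80.91/17.03) = 2.180.
With d_NH₃ + d_HBr = 398 mm, d_HBr = 398/(1 + 2.180) = 125.2 mm.
d_NH₃ = 398 − 125.2 = 273 mm.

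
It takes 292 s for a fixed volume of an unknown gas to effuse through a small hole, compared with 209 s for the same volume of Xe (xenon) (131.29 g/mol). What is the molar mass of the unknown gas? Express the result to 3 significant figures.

256 g/mol

Since effusion rate ∝ 1/√M, t_X/t_Xe = √(M_X/M_Xe).
292/209 = 1.397 = √(M_X/131.29)
M_X = 131.29 × 1.397² = 131.29 × 1.952 = 256 g/mol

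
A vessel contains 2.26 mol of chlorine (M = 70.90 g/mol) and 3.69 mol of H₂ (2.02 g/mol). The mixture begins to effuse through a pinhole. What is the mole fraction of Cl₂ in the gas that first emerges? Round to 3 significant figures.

0.0937

Rate_i ∝ x_i/√M_i (Graham's law weighted by mole fraction), so the effusate composition follows n_i/√M_i.
x_Cl₂(eff) = (n_Cl₂/√M_Cl₂) / (n_Cl₂/√M_Cl₂ + n_H₂/√M_H₂)
= (2.26/√70.90) / (2.26/√70.90 + 3.69/√2.02) = 0.2684/(0.2684 + 2.596) = 0.0937.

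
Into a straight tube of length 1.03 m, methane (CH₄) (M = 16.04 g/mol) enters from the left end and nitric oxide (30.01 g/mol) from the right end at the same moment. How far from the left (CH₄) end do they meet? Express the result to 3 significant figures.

0.595 m

In equal time, each gas travels a distance ∝ its rate ∝ 1/√M, so d_CH₄/d_NO = √(M_NO/M_CH₄) = √(30.01/16.04) = 1.368.
With d_CH₄ + d_NO = 1.03 m, d_NO = 1.03/(1 + 1.368) = 0.4350 m.
d_CH₄ = 1.03 − 0.4350 = 0.595 m.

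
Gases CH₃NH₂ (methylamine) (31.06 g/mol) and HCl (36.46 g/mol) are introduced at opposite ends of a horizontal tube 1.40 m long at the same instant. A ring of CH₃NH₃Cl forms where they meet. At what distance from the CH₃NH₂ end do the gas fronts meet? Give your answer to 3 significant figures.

0.728 m

Graham's law gives d_CH₃NH₂/d_HCl = rate_CH₃NH₂/rate_HCl = √(M_HCl/M_CH₃NH₂) = √(36.46/31.06) = 1.083.
With d_CH₃NH₂ + d_HCl = 1.40 m, d_HCl = 1.40/(1 + 1.083) = 0.6720 m.
d_CH₃NH₂ = 1.40 − 0.6720 = 0.728 m.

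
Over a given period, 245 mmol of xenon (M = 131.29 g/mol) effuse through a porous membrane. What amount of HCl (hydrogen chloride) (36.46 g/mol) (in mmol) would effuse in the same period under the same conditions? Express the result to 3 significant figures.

465 mmol

Since effusion rate ∝ 1/√M, rate_HCl/rate_Xe = √(M_Xe/M_HCl) = √(131.29/36.46) = √3.601 = 1.898.
So the amount for HCl is 245 × 1.898 = 465 mmol.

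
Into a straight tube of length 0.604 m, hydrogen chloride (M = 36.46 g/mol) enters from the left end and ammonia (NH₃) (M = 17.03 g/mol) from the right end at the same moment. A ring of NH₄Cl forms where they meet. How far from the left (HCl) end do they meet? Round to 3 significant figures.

Distances travelled in equal time are proportional to diffusion rates, so d_HCl/d_NH₃ = √(M_NH₃/M_HCl) = √(17.03/36.46) = 0.6834.
With d_HCl + d_NH₃ = 0.604 m, d_NH₃ = 0.604/(1 + 0.6834) = 0.3588 m.
d_HCl = 0.604 − 0.3588 = 0.245 m.

0.245 m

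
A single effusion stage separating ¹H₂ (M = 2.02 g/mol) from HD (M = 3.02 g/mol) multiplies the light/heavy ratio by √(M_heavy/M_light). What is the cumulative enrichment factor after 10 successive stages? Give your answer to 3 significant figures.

7.47

After 10 stages the ratio has grown by (√(3.02/2.02))^10 = (3.02/2.02)^(10/2).
= 1.49505^5 = 7.47.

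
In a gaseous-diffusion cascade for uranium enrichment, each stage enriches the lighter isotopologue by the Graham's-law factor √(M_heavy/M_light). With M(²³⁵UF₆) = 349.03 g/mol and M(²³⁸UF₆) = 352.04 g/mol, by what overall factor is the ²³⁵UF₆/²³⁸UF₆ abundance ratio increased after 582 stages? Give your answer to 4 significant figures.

12.17

After 582 stages the ratio has grown by (√(352.04/349.03))^582 = (352.04/349.03)^(582/2).
= 1.00862^291 = 12.17.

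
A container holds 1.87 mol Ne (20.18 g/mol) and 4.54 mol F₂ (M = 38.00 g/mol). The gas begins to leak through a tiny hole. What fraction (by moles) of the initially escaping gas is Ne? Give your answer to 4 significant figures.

Rate_i ∝ x_i/√M_i (Graham's law weighted by mole fraction), so the effusate composition follows n_i/√M_i.
x_Ne(eff) = (n_Ne/√M_Ne) / (n_Ne/√M_Ne + n_F₂/√M_F₂)
= (1.87/√20.18) / (1.87/√20.18 + 4.54/√38.00) = 0.4163/(0.4163 + 0.7365) = 0.3611.

0.3611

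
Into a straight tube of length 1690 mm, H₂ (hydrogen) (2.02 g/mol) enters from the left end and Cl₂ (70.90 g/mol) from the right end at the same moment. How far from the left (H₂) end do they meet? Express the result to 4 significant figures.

In equal time, each gas travels a distance ∝ its rate ∝ 1/√M, so d_H₂/d_Cl₂ = √(M_Cl₂/M_H₂) = √(70.90/2.02) = 5.924.
With d_H₂ + d_Cl₂ = 1690 mm, d_Cl₂ = 1690/(1 + 5.924) = 244.1 mm.
d_H₂ = 1690 − 244.1 = 1446 mm.

1446 mm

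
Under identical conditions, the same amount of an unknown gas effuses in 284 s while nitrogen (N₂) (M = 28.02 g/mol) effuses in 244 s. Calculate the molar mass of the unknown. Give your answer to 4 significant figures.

Using Graham's law: t_X/t_N₂ = √(M_X/M_N₂).
284/244 = 1.164 = √(M_X/28.02)
M_X = 28.02 × 1.164² = 28.02 × 1.355 = 37.96 g/mol

37.96 g/mol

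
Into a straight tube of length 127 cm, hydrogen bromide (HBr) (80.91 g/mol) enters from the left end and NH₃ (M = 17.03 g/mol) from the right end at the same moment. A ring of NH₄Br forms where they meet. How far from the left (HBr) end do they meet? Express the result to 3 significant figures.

39.9 cm

Graham's law gives d_HBr/d_NH₃ = rate_HBr/rate_NH₃ = √(M_NH₃/M_HBr) = √(17.03/80.91) = 0.4588.
With d_HBr + d_NH₃ = 127 cm, d_NH₃ = 127/(1 + 0.4588) = 87.06 cm.
d_HBr = 127 − 87.06 = 39.9 cm.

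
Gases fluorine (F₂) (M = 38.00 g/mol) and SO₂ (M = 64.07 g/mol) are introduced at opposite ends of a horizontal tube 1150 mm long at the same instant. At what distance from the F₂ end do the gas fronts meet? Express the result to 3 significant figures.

Distances travelled in equal time are proportional to diffusion rates, so d_F₂/d_SO₂ = √(M_SO₂/M_F₂) = √(64.07/38.00) = 1.298.
With d_F₂ + d_SO₂ = 1150 mm, d_SO₂ = 1150/(1 + 1.298) = 500.3 mm.
d_F₂ = 1150 − 500.3 = 650 mm.

650 mm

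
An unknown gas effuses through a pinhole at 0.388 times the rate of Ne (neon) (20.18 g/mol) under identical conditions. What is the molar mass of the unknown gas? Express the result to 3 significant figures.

By Graham's law, rate_X/rate_Ne = √(M_Ne/M_X).
0.388 = √(20.18/M_X)
M_X = 20.18 / 0.388² = 20.18 / 0.1505 = 134 g/mol

134 g/mol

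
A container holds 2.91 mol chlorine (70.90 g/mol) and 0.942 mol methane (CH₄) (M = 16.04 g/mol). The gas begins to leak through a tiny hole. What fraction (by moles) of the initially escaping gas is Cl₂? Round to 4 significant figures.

Each component's effusion rate ∝ (its partial pressure)·(1/√M) ∝ n_i/√M_i.
Mole fraction of Cl₂ in the effusate = (n_Cl₂/√M_Cl₂) / (n_Cl₂/√M_Cl₂ + n_CH₄/√M_CH₄)
= (2.91/√70.90) / (2.91/√70.90 + 0.942/√16.04) = 0.3456/(0.3456 + 0.2352) = 0.5950.

0.5950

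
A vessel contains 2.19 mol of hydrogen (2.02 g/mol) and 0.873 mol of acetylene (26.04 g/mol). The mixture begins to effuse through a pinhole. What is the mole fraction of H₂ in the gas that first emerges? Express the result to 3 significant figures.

Rate_i ∝ x_i/√M_i (Graham's law weighted by mole fraction), so the effusate composition follows n_i/√M_i.
So x_H₂ in the escaping gas = (n_H₂/√M_H₂) / Σ(n_i/√M_i)
= (2.19/√2.02) / (2.19/√2.02 + 0.873/√26.04) = 1.541/(1.541 + 0.1711) = 0.900.

0.900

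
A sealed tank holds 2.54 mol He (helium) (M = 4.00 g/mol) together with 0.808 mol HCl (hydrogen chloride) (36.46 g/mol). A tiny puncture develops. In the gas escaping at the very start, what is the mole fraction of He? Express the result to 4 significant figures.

0.9047

Effusion rate of each component ∝ n_i/√M_i (partial pressure × 1/√M).
So x_He in the escaping gas = (n_He/√M_He) / Σ(n_i/√M_i)
= (2.54/√4.00) / (2.54/√4.00 + 0.808/√36.46) = 1.270/(1.270 + 0.1338) = 0.9047.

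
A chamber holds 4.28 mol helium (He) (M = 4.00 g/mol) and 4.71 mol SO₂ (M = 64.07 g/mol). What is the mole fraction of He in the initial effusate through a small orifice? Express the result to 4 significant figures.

0.7843

Effusion rate of each component ∝ n_i/√M_i (partial pressure × 1/√M).
Mole fraction of He in the effusate = (n_He/√M_He) / (n_He/√M_He + n_SO₂/√M_SO₂)
= (4.28/√4.00) / (4.28/√4.00 + 4.71/√64.07) = 2.140/(2.140 + 0.5884) = 0.7843.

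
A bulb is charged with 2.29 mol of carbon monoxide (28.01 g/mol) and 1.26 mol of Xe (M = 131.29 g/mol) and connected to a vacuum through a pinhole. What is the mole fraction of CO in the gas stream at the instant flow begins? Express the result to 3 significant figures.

0.797

Effusion rate of each component ∝ n_i/√M_i (partial pressure × 1/√M).
So x_CO in the escaping gas = (n_CO/√M_CO) / Σ(n_i/√M_i)
= (2.29/√28.01) / (2.29/√28.01 + 1.26/√131.29) = 0.4327/(0.4327 + 0.1100) = 0.797.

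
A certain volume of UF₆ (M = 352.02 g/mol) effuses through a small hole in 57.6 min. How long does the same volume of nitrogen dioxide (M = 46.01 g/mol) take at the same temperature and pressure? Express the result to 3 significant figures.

20.8 min

By Graham's law, t_NO₂/t_UF₆ = √(M_NO₂/M_UF₆) = √(46.01/352.02) = √0.1307 = 0.3615.
So the time for NO₂ is 57.6 × 0.3615 = 20.8 min.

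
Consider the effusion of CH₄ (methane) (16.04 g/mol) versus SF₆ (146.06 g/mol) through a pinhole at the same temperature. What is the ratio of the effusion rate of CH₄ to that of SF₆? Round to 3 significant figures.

From Graham's law, rate_CH₄/rate_SF₆ = √(M_SF₆/M_CH₄) = √(146.06/16.04) = √9.106 = 3.02.

3.02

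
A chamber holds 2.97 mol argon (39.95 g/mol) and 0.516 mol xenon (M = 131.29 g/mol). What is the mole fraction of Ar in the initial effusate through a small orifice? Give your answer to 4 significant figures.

0.9125

The effusion rate of species i is ∝ p_i/√M_i ∝ n_i/√M_i.
Mole fraction of Ar in the effusate = (n_Ar/√M_Ar) / (n_Ar/√M_Ar + n_Xe/√M_Xe)
= (2.97/√39.95) / (2.97/√39.95 + 0.516/√131.29) = 0.4699/(0.4699 + 0.04503) = 0.9125.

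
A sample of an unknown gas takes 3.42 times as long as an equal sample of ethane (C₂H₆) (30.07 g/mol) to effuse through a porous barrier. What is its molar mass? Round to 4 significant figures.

351.7 g/mol

From Graham's law, t_X/t_C₂H₆ = √(M_X/M_C₂H₆).
3.42 = √(M_X/30.07)
M_X = 30.07 × 3.42² = 30.07 × 11.70 = 351.7 g/mol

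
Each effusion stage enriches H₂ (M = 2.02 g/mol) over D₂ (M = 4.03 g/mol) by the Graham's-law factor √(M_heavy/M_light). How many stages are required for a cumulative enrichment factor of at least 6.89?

Single-stage factor α = √(4.03/2.02), so ln α = ½ ln(1.99505) = 0.3453.
Need α^N ≥ 6.89 ⇒ N ≥ ln(6.89) / ln α = 1.930 / 0.3453 = 5.59.
Minimum whole number of stages: N = 6.

6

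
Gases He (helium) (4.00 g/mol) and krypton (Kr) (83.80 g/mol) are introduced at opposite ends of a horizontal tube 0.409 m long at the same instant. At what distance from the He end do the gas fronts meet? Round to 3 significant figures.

The fronts meet when d_He + d_Kr = L with d_He/d_Kr = √(M_Kr/M_He) (Graham's law). Here √(M_Kr/M_He) = √(83.80/4.00) = 4.577.
With d_He + d_Kr = 0.409 m, d_Kr = 0.409/(1 + 4.577) = 0.07334 m.
d_He = 0.409 − 0.07334 = 0.336 m.

0.336 m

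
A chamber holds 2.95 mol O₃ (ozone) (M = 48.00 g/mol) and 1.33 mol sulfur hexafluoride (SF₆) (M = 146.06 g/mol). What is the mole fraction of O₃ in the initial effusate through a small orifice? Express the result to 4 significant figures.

Each component's effusion rate ∝ (its partial pressure)·(1/√M) ∝ n_i/√M_i.
So x_O₃ in the escaping gas = (n_O₃/√M_O₃) / Σ(n_i/√M_i)
= (2.95/√48.00) / (2.95/√48.00 + 1.33/√146.06) = 0.4258/(0.4258 + 0.1100) = 0.7946.

0.7946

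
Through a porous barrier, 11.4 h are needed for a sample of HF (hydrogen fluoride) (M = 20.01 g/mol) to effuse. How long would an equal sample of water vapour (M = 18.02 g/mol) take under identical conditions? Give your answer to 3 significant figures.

10.8 h

By Graham's law, t_H₂O/t_HF = √(M_H₂O/M_HF) = √(18.02/20.01) = √0.9005 = 0.9490.
So the time for H₂O is 11.4 × 0.9490 = 10.8 h.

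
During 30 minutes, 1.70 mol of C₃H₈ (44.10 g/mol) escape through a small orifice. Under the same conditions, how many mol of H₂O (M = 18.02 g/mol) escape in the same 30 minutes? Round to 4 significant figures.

From Graham's law, rate_H₂O/rate_C₃H₈ = √(M_C₃H₈/M_H₂O) = √(44.10/18.02) = √2.447 = 1.564.
So the amount for H₂O is 1.70 × 1.564 = 2.659 mol.

2.659 mol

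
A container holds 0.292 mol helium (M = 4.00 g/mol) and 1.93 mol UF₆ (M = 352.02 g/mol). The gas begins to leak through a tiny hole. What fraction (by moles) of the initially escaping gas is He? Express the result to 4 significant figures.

Each component's effusion rate ∝ (its partial pressure)·(1/√M) ∝ n_i/√M_i.
So x_He in the escaping gas = (n_He/√M_He) / Σ(n_i/√M_i)
= (0.292/√4.00) / (0.292/√4.00 + 1.93/√352.02) = 0.1460/(0.1460 + 0.1029) = 0.5867.

0.5867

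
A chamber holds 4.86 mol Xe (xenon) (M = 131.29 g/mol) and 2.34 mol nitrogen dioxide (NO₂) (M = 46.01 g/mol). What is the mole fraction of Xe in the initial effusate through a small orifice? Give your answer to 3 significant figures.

Effusion rate of each component ∝ n_i/√M_i (partial pressure × 1/√M).
x_Xe(eff) = (n_Xe/√M_Xe) / (n_Xe/√M_Xe + n_NO₂/√M_NO₂)
= (4.86/√131.29) / (4.86/√131.29 + 2.34/√46.01) = 0.4242/(0.4242 + 0.3450) = 0.551.

0.551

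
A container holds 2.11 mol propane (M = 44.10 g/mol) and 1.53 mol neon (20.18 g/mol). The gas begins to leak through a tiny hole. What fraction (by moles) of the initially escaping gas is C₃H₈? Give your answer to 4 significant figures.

The effusion rate of species i is ∝ p_i/√M_i ∝ n_i/√M_i.
x_C₃H₈(eff) = (n_C₃H₈/√M_C₃H₈) / (n_C₃H₈/√M_C₃H₈ + n_Ne/√M_Ne)
= (2.11/√44.10) / (2.11/√44.10 + 1.53/√20.18) = 0.3177/(0.3177 + 0.3406) = 0.4826.

0.4826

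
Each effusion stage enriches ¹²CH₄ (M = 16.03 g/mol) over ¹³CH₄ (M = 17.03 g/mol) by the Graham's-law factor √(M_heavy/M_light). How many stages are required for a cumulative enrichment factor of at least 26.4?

Per stage α = (17.03/16.03)^(1/2) = 1.06238^0.5, giving ln α = 0.03026.
Need α^N ≥ 26.4 ⇒ N ≥ ln(26.4) / ln α = 3.273 / 0.03026 = 108.18.
So at least 109 stages are needed.

109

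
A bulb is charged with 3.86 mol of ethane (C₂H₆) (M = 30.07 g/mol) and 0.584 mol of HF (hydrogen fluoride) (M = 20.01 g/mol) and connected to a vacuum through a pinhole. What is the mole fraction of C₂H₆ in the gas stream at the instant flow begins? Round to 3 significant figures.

0.844

Each component's effusion rate ∝ (its partial pressure)·(1/√M) ∝ n_i/√M_i.
x_C₂H₆(eff) = (n_C₂H₆/√M_C₂H₆) / (n_C₂H₆/√M_C₂H₆ + n_HF/√M_HF)
= (3.86/√30.07) / (3.86/√30.07 + 0.584/√20.01) = 0.7039/(0.7039 + 0.1306) = 0.844.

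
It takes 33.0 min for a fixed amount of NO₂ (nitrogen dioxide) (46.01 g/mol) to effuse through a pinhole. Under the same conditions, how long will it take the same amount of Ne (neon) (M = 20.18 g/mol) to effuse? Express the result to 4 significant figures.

Using Graham's law: t_Ne/t_NO₂ = √(M_Ne/M_NO₂) = √(20.18/46.01) = √0.4386 = 0.6623.
So the time for Ne is 33.0 × 0.6623 = 21.85 min.

21.85 min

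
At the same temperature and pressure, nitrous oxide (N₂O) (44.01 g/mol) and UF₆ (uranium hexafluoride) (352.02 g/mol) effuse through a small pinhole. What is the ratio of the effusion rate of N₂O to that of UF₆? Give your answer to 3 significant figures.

2.83

Graham's law gives rate_N₂O/rate_UF₆ = √(M_UF₆/M_N₂O) = √(352.02/44.01) = √7.999 = 2.83.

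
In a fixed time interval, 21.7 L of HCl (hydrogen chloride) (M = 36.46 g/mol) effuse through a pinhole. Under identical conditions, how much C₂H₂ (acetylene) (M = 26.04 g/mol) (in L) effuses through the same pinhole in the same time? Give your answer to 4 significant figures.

25.68 L

Using Graham's law: rate_C₂H₂/rate_HCl = √(M_HCl/M_C₂H₂) = √(36.46/26.04) = √1.400 = 1.183.
So the volume for C₂H₂ is 21.7 × 1.183 = 25.68 L.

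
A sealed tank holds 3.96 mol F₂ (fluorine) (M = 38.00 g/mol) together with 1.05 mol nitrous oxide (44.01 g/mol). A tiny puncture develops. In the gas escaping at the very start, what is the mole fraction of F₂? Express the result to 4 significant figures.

0.8023

The effusion rate of species i is ∝ p_i/√M_i ∝ n_i/√M_i.
Mole fraction of F₂ in the effusate = (n_F₂/√M_F₂) / (n_F₂/√M_F₂ + n_N₂O/√M_N₂O)
= (3.96/√38.00) / (3.96/√38.00 + 1.05/√44.01) = 0.6424/(0.6424 + 0.1583) = 0.8023.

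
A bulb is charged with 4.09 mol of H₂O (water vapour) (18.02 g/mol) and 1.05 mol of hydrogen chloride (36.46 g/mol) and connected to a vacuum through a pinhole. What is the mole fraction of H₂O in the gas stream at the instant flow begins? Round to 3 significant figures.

0.847

The effusion rate of species i is ∝ p_i/√M_i ∝ n_i/√M_i.
So x_H₂O in the escaping gas = (n_H₂O/√M_H₂O) / Σ(n_i/√M_i)
= (4.09/√18.02) / (4.09/√18.02 + 1.05/√36.46) = 0.9635/(0.9635 + 0.1739) = 0.847.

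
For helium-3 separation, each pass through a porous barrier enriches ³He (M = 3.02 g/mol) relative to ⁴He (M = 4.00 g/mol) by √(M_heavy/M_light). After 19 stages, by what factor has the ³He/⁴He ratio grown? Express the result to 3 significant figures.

14.4

Each stage multiplies the ratio by α = √(4.00/3.02), so after 19 stages the overall factor is α^19 = (4.00/3.02)^(19/2).
= 1.32450^(19/2) = 14.4.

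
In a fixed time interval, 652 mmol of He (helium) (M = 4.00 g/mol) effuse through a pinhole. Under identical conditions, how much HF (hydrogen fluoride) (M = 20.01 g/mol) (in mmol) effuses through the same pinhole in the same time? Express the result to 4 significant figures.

291.5 mmol

Since effusion rate ∝ 1/√M, rate_HF/rate_He = √(M_He/M_HF) = √(4.00/20.01) = √0.1999 = 0.4471.
So the amount for HF is 652 × 0.4471 = 291.5 mmol.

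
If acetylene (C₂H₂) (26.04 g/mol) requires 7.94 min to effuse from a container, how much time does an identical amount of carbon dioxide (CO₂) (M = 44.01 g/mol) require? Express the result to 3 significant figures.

From Graham's law, t_CO₂/t_C₂H₂ = √(M_CO₂/M_C₂H₂) = √(44.01/26.04) = √1.690 = 1.300.
So the time for CO₂ is 7.94 × 1.300 = 10.3 min.

10.3 min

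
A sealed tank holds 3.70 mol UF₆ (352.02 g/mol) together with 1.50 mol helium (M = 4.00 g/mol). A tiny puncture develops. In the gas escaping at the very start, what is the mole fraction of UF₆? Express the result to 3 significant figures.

Each component's effusion rate ∝ (its partial pressure)·(1/√M) ∝ n_i/√M_i.
So x_UF₆ in the escaping gas = (n_UF₆/√M_UF₆) / Σ(n_i/√M_i)
= (3.70/√352.02) / (3.70/√352.02 + 1.50/√4.00) = 0.1972/(0.1972 + 0.7500) = 0.208.

0.208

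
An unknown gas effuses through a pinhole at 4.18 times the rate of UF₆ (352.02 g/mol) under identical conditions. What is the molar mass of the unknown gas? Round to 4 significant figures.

20.15 g/mol

Graham's law gives rate_X/rate_UF₆ = √(M_UF₆/M_X).
4.18 = √(352.02/M_X)
M_X = 352.02 / 4.18² = 352.02 / 17.47 = 20.15 g/mol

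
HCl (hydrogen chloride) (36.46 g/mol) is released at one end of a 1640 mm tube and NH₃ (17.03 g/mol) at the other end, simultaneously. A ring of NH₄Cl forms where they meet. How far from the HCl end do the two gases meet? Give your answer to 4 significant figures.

The fronts meet when d_HCl + d_NH₃ = L with d_HCl/d_NH₃ = √(M_NH₃/M_HCl) (Graham's law). Here √(M_NH₃/M_HCl) = √(17.03/36.46) = 0.6834.
With d_HCl + d_NH₃ = 1640 mm, d_NH₃ = 1640/(1 + 0.6834) = 974.2 mm.
d_HCl = 1640 − 974.2 = 665.8 mm.

665.8 mm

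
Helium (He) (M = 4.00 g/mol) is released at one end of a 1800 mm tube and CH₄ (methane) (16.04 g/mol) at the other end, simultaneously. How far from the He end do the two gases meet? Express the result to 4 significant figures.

The fronts meet when d_He + d_CH₄ = L with d_He/d_CH₄ = √(M_CH₄/M_He) (Graham's law). Here √(M_CH₄/M_He) = √(16.04/4.00) = 2.002.
With d_He + d_CH₄ = 1800 mm, d_CH₄ = 1800/(1 + 2.002) = 599.5 mm.
d_He = 1800 − 599.5 = 1200 mm.

1200 mm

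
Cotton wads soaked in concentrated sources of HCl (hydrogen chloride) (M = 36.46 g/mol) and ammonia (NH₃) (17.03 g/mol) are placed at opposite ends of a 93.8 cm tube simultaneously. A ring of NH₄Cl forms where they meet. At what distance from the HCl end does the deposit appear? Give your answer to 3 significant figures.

Distances travelled in equal time are proportional to diffusion rates, so d_HCl/d_NH₃ = √(M_NH₃/M_HCl) = √(17.03/36.46) = 0.6834.
With d_HCl + d_NH₃ = 93.8 cm, d_NH₃ = 93.8/(1 + 0.6834) = 55.72 cm.
d_HCl = 93.8 − 55.72 = 38.1 cm.

38.1 cm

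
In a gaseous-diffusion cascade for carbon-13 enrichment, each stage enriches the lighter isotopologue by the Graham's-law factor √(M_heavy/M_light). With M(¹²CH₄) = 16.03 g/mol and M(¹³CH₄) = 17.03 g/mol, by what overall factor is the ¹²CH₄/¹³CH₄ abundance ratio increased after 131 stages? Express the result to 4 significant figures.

52.65

The single-stage factor is √(M_heavy/M_light), so 131 stages give [√(17.03/16.03)]^131 = (17.03/16.03)^(131/2).
= 1.06238^(131/2) = 52.65.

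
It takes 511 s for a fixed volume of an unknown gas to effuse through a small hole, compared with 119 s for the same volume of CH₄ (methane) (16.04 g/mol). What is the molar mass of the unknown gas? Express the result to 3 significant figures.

296 g/mol

Since effusion rate ∝ 1/√M, t_X/t_CH₄ = √(M_X/M_CH₄).
511/119 = 4.294 = √(M_X/16.04)
M_X = 16.04 × 4.294² = 16.04 × 18.44 = 296 g/mol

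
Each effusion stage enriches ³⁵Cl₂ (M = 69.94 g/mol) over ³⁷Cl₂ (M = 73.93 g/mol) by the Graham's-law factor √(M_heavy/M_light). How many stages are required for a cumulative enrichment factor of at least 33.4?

127

Per stage α = (73.93/69.94)^(1/2) = 1.05705^0.5, giving ln α = 0.02774.
Need α^N ≥ 33.4 ⇒ N ≥ ln(33.4) / ln α = 3.509 / 0.02774 = 126.48.
Minimum whole number of stages: N = 127.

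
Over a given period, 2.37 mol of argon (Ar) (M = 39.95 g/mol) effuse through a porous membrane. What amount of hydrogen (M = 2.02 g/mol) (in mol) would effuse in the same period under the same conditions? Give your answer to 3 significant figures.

Using Graham's law: rate_H₂/rate_Ar = √(M_Ar/M_H₂) = √(39.95/2.02) = √19.78 = 4.447.
So the amount for H₂ is 2.37 × 4.447 = 10.5 mol.

10.5 mol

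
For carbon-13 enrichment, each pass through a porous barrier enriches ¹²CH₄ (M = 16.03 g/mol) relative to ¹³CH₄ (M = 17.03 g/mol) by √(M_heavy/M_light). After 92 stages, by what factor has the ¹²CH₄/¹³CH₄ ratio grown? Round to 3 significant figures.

Each stage multiplies the ratio by α = √(17.03/16.03), so after 92 stages the overall factor is α^92 = (17.03/16.03)^(92/2).
= 1.06238^46 = 16.2.

16.2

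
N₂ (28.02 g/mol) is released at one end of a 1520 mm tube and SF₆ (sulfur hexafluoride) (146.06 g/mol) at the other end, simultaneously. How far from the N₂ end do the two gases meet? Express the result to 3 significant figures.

The fronts meet when d_N₂ + d_SF₆ = L with d_N₂/d_SF₆ = √(M_SF₆/M_N₂) (Graham's law). Here √(M_SF₆/M_N₂) = √(146.06/28.02) = 2.283.
With d_N₂ + d_SF₆ = 1520 mm, d_SF₆ = 1520/(1 + 2.283) = 463.0 mm.
d_N₂ = 1520 − 463.0 = 1060 mm.

1060 mm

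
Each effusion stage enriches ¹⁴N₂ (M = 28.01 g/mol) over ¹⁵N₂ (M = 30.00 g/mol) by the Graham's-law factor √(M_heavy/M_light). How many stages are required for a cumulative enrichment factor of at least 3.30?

35

Per stage α = (30.00/28.01)^(1/2) = 1.07105^0.5, giving ln α = 0.03432.
Need α^N ≥ 3.30 ⇒ N ≥ ln(3.30) / ln α = 1.194 / 0.03432 = 34.79.
Rounding up, N = 35 stages.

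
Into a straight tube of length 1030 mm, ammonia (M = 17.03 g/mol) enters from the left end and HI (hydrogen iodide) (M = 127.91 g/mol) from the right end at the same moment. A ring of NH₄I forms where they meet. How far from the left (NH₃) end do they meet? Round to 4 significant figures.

754.6 mm

The fronts meet when d_NH₃ + d_HI = L with d_NH₃/d_HI = √(M_HI/M_NH₃) (Graham's law). Here √(M_HI/M_NH₃) = √(127.91/17.03) = 2.741.
With d_NH₃ + d_HI = 1030 mm, d_HI = 1030/(1 + 2.741) = 275.4 mm.
d_NH₃ = 1030 − 275.4 = 754.6 mm.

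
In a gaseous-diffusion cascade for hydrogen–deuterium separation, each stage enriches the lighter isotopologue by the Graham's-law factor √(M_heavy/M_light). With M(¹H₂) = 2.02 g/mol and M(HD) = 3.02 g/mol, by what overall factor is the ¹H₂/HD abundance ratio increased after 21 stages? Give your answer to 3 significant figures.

After 21 stages the ratio has grown by (√(3.02/2.02))^21 = (3.02/2.02)^(21/2).
= 1.49505^(21/2) = 68.2.

68.2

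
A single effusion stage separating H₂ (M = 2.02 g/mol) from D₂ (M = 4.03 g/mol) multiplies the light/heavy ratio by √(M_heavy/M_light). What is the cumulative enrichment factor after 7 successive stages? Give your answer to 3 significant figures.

11.2

Each stage multiplies the ratio by α = √(4.03/2.02), so after 7 stages the overall factor is α^7 = (4.03/2.02)^(7/2).
= 1.99505^(7/2) = 11.2.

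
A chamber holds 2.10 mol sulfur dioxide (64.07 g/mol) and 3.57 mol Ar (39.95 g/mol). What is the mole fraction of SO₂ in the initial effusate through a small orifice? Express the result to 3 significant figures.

Effusion rate of each component ∝ n_i/√M_i (partial pressure × 1/√M).
So x_SO₂ in the escaping gas = (n_SO₂/√M_SO₂) / Σ(n_i/√M_i)
= (2.10/√64.07) / (2.10/√64.07 + 3.57/√39.95) = 0.2624/(0.2624 + 0.5648) = 0.317.

0.317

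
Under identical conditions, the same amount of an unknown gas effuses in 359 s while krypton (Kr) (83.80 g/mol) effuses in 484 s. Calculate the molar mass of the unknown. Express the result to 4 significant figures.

46.10 g/mol

By Graham's law, t_X/t_Kr = √(M_X/M_Kr).
359/484 = 0.7417 = √(M_X/83.80)
M_X = 83.80 × 0.7417² = 83.80 × 0.5502 = 46.10 g/mol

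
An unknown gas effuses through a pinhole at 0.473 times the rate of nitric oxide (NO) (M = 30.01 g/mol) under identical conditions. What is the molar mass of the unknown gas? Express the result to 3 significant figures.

From Graham's law, rate_X/rate_NO = √(M_NO/M_X).
0.473 = √(30.01/M_X)
M_X = 30.01 / 0.473² = 30.01 / 0.2237 = 134 g/mol

134 g/mol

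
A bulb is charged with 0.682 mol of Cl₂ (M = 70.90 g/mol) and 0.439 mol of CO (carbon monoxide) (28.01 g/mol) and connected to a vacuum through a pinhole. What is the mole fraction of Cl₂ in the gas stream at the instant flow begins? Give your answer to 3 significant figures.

Effusion rate of each component ∝ n_i/√M_i (partial pressure × 1/√M).
x_Cl₂(eff) = (n_Cl₂/√M_Cl₂) / (n_Cl₂/√M_Cl₂ + n_CO/√M_CO)
= (0.682/√70.90) / (0.682/√70.90 + 0.439/√28.01) = 0.08100/(0.08100 + 0.08295) = 0.494.

0.494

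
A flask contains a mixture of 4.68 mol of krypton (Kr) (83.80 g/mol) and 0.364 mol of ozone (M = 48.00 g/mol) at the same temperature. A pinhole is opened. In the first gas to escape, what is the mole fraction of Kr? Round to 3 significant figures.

Effusion rate of each component ∝ n_i/√M_i (partial pressure × 1/√M).
So x_Kr in the escaping gas = (n_Kr/√M_Kr) / Σ(n_i/√M_i)
= (4.68/√83.80) / (4.68/√83.80 + 0.364/√48.00) = 0.5112/(0.5112 + 0.05254) = 0.907.

0.907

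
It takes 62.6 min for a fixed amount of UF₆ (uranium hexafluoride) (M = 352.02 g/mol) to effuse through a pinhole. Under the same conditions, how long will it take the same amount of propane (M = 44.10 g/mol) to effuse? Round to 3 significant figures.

22.2 min

From Graham's law, t_C₃H₈/t_UF₆ = √(M_C₃H₈/M_UF₆) = √(44.10/352.02) = √0.1253 = 0.3539.
So the time for C₃H₈ is 62.6 × 0.3539 = 22.2 min.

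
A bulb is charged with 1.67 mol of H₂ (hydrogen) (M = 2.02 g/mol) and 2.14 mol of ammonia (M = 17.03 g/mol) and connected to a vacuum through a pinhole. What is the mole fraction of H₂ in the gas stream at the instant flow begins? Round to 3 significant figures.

Each component's effusion rate ∝ (its partial pressure)·(1/√M) ∝ n_i/√M_i.
Mole fraction of H₂ in the effusate = (n_H₂/√M_H₂) / (n_H₂/√M_H₂ + n_NH₃/√M_NH₃)
= (1.67/√2.02) / (1.67/√2.02 + 2.14/√17.03) = 1.175/(1.175 + 0.5186) = 0.694.

0.694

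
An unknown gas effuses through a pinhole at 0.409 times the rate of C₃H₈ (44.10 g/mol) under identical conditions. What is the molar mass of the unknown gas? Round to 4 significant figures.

Graham's law gives rate_X/rate_C₃H₈ = √(M_C₃H₈/M_X).
0.409 = √(44.10/M_X)
M_X = 44.10 / 0.409² = 44.10 / 0.1673 = 263.6 g/mol

263.6 g/mol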